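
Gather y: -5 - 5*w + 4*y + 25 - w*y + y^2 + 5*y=-5*w + y^2 + y*(9 - w) + 20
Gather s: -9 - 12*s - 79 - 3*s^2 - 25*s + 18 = -3*s^2 - 37*s - 70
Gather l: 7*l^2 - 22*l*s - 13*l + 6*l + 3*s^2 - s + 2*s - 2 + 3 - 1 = 7*l^2 + l*(-22*s - 7) + 3*s^2 + s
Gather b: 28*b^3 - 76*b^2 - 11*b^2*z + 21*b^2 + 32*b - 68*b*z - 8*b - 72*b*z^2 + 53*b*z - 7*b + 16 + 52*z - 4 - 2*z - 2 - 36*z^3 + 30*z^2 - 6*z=28*b^3 + b^2*(-11*z - 55) + b*(-72*z^2 - 15*z + 17) - 36*z^3 + 30*z^2 + 44*z + 10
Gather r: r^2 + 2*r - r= r^2 + r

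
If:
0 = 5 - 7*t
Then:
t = 5/7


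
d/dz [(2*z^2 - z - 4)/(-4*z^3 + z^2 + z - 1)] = ((1 - 4*z)*(4*z^3 - z^2 - z + 1) + (-12*z^2 + 2*z + 1)*(-2*z^2 + z + 4))/(4*z^3 - z^2 - z + 1)^2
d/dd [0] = 0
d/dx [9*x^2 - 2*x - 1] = 18*x - 2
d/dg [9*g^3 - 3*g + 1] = 27*g^2 - 3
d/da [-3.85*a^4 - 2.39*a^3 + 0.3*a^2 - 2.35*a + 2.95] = -15.4*a^3 - 7.17*a^2 + 0.6*a - 2.35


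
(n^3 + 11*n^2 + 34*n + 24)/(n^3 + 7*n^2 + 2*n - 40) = (n^2 + 7*n + 6)/(n^2 + 3*n - 10)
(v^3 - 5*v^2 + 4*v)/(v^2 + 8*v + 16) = v*(v^2 - 5*v + 4)/(v^2 + 8*v + 16)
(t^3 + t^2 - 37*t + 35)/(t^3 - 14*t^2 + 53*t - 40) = (t + 7)/(t - 8)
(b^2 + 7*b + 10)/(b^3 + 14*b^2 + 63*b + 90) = (b + 2)/(b^2 + 9*b + 18)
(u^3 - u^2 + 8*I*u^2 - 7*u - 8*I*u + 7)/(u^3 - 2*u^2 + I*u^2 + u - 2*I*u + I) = (u + 7*I)/(u - 1)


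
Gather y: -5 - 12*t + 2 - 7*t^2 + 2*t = -7*t^2 - 10*t - 3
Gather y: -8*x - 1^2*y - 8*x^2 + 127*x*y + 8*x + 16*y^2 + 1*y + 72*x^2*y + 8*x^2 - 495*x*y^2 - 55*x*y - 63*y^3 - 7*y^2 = -63*y^3 + y^2*(9 - 495*x) + y*(72*x^2 + 72*x)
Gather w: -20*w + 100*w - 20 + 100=80*w + 80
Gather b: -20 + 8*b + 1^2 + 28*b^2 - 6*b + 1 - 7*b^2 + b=21*b^2 + 3*b - 18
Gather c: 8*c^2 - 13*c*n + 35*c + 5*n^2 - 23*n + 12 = 8*c^2 + c*(35 - 13*n) + 5*n^2 - 23*n + 12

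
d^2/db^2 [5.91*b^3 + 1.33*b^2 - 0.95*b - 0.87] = 35.46*b + 2.66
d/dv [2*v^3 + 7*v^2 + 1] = 2*v*(3*v + 7)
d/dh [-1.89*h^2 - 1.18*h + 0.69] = -3.78*h - 1.18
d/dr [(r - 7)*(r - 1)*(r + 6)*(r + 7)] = 4*r^3 + 15*r^2 - 110*r - 245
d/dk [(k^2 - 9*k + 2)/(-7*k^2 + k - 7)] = (-62*k^2 + 14*k + 61)/(49*k^4 - 14*k^3 + 99*k^2 - 14*k + 49)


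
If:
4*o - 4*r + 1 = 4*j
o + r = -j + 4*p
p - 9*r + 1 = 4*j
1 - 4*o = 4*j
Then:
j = 53/216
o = 1/216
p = 7/108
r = 1/108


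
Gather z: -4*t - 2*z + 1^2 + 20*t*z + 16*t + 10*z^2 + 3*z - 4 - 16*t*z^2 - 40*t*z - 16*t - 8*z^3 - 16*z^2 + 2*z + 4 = -4*t - 8*z^3 + z^2*(-16*t - 6) + z*(3 - 20*t) + 1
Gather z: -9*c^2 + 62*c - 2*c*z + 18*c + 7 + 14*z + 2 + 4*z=-9*c^2 + 80*c + z*(18 - 2*c) + 9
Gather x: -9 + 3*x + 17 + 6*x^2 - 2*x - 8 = 6*x^2 + x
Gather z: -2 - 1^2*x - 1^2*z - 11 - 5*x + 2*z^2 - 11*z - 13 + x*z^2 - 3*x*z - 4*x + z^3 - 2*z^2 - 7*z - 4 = x*z^2 - 10*x + z^3 + z*(-3*x - 19) - 30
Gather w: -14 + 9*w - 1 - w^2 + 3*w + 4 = -w^2 + 12*w - 11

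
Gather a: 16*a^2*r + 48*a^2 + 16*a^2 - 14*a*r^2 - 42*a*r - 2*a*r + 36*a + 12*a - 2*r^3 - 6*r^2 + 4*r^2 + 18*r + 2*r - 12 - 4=a^2*(16*r + 64) + a*(-14*r^2 - 44*r + 48) - 2*r^3 - 2*r^2 + 20*r - 16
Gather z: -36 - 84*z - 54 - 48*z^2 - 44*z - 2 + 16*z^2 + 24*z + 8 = -32*z^2 - 104*z - 84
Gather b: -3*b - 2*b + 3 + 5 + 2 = 10 - 5*b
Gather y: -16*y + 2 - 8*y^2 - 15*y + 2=-8*y^2 - 31*y + 4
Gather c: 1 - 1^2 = 0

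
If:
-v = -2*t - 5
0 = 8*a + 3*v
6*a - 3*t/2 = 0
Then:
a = -15/32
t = -15/8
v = 5/4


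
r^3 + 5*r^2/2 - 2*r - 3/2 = (r - 1)*(r + 1/2)*(r + 3)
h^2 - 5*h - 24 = (h - 8)*(h + 3)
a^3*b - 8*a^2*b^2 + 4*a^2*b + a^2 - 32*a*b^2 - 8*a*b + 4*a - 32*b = (a + 4)*(a - 8*b)*(a*b + 1)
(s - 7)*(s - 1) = s^2 - 8*s + 7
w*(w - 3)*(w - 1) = w^3 - 4*w^2 + 3*w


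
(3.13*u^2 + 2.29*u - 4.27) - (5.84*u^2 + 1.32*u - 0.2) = -2.71*u^2 + 0.97*u - 4.07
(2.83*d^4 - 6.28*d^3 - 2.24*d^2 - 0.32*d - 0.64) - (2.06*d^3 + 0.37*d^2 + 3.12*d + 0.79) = 2.83*d^4 - 8.34*d^3 - 2.61*d^2 - 3.44*d - 1.43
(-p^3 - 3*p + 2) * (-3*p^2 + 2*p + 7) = 3*p^5 - 2*p^4 + 2*p^3 - 12*p^2 - 17*p + 14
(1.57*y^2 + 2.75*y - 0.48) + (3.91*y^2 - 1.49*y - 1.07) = 5.48*y^2 + 1.26*y - 1.55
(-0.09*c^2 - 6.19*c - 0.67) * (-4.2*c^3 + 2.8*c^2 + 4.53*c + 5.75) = 0.378*c^5 + 25.746*c^4 - 14.9257*c^3 - 30.4342*c^2 - 38.6276*c - 3.8525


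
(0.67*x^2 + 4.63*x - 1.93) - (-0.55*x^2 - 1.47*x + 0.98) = 1.22*x^2 + 6.1*x - 2.91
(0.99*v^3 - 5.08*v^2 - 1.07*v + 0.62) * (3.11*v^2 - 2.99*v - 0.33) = 3.0789*v^5 - 18.7589*v^4 + 11.5348*v^3 + 6.8039*v^2 - 1.5007*v - 0.2046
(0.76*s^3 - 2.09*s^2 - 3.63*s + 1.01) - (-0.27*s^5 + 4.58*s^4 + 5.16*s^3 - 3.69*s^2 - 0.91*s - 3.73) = 0.27*s^5 - 4.58*s^4 - 4.4*s^3 + 1.6*s^2 - 2.72*s + 4.74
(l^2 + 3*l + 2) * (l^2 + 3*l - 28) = l^4 + 6*l^3 - 17*l^2 - 78*l - 56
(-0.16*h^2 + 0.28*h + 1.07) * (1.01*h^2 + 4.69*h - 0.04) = -0.1616*h^4 - 0.4676*h^3 + 2.4003*h^2 + 5.0071*h - 0.0428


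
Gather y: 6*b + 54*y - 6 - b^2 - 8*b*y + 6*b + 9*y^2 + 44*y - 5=-b^2 + 12*b + 9*y^2 + y*(98 - 8*b) - 11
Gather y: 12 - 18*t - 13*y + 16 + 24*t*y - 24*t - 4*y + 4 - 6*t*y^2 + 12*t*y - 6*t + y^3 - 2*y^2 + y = -48*t + y^3 + y^2*(-6*t - 2) + y*(36*t - 16) + 32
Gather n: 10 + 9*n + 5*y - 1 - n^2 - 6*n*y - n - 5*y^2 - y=-n^2 + n*(8 - 6*y) - 5*y^2 + 4*y + 9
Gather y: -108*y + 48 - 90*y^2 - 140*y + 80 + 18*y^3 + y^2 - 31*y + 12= 18*y^3 - 89*y^2 - 279*y + 140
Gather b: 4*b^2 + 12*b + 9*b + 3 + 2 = 4*b^2 + 21*b + 5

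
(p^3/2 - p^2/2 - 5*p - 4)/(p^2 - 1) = (p^2/2 - p - 4)/(p - 1)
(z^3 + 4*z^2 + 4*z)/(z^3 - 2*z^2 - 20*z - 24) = z/(z - 6)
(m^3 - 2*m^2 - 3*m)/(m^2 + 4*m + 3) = m*(m - 3)/(m + 3)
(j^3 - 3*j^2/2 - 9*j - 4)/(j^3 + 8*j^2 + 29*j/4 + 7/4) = 2*(j^2 - 2*j - 8)/(2*j^2 + 15*j + 7)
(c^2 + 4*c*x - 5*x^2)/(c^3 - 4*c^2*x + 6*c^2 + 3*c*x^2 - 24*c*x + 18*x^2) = (-c - 5*x)/(-c^2 + 3*c*x - 6*c + 18*x)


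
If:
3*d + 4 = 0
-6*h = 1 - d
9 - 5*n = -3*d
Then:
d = -4/3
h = -7/18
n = 1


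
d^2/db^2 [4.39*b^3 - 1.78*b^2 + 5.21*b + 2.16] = 26.34*b - 3.56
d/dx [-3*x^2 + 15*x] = 15 - 6*x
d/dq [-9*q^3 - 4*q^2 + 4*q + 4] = -27*q^2 - 8*q + 4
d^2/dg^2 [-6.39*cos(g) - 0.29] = 6.39*cos(g)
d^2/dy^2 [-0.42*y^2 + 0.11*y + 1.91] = -0.840000000000000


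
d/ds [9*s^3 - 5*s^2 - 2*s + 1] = 27*s^2 - 10*s - 2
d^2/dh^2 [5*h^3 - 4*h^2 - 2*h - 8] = 30*h - 8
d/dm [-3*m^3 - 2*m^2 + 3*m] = -9*m^2 - 4*m + 3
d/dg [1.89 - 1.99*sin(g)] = -1.99*cos(g)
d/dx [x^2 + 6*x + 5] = 2*x + 6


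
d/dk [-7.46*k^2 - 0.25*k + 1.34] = -14.92*k - 0.25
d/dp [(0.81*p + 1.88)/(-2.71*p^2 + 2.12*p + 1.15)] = (2.1951*p^2 + 10.1896*p - 3.0541)/(7.3441*p^4 - 11.4904*p^3 - 1.7386*p^2 + 4.876*p + 1.3225)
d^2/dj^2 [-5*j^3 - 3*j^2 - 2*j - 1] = -30*j - 6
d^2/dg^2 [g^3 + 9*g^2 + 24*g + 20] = 6*g + 18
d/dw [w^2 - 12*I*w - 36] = 2*w - 12*I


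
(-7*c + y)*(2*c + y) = -14*c^2 - 5*c*y + y^2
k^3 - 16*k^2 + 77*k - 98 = (k - 7)^2*(k - 2)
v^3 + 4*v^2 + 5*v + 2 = (v + 1)^2*(v + 2)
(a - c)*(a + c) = a^2 - c^2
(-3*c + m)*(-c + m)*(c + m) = 3*c^3 - c^2*m - 3*c*m^2 + m^3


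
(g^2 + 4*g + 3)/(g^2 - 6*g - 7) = (g + 3)/(g - 7)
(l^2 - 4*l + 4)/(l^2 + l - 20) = (l^2 - 4*l + 4)/(l^2 + l - 20)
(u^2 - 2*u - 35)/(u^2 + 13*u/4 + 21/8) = 8*(u^2 - 2*u - 35)/(8*u^2 + 26*u + 21)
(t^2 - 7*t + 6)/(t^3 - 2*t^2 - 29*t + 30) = 1/(t + 5)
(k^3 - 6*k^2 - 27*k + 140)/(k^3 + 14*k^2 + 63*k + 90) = (k^2 - 11*k + 28)/(k^2 + 9*k + 18)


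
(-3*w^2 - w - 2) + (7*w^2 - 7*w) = 4*w^2 - 8*w - 2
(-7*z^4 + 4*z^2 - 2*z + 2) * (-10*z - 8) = 70*z^5 + 56*z^4 - 40*z^3 - 12*z^2 - 4*z - 16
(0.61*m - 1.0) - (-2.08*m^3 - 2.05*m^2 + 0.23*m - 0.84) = 2.08*m^3 + 2.05*m^2 + 0.38*m - 0.16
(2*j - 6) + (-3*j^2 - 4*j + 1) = -3*j^2 - 2*j - 5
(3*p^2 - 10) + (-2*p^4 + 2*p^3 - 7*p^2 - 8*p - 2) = -2*p^4 + 2*p^3 - 4*p^2 - 8*p - 12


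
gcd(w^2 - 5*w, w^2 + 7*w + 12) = 1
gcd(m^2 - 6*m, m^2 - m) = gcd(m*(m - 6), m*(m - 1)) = m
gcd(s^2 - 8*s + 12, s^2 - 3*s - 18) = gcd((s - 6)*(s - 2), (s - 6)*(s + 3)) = s - 6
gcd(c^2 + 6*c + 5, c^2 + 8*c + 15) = c + 5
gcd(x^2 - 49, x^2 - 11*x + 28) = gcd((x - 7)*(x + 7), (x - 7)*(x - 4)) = x - 7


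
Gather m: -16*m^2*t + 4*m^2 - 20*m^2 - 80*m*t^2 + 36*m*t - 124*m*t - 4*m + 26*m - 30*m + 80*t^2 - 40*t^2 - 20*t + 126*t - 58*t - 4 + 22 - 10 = m^2*(-16*t - 16) + m*(-80*t^2 - 88*t - 8) + 40*t^2 + 48*t + 8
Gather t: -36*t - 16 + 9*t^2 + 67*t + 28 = 9*t^2 + 31*t + 12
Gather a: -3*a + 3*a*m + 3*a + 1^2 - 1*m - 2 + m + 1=3*a*m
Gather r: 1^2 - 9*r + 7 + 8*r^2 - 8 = 8*r^2 - 9*r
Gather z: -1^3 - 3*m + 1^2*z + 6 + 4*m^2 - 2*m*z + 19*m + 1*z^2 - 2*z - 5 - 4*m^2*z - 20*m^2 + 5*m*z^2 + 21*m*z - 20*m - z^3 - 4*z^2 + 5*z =-16*m^2 - 4*m - z^3 + z^2*(5*m - 3) + z*(-4*m^2 + 19*m + 4)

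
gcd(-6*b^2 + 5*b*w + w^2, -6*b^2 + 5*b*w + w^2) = -6*b^2 + 5*b*w + w^2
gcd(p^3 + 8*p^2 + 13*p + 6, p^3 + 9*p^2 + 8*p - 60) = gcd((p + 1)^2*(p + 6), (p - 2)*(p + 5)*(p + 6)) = p + 6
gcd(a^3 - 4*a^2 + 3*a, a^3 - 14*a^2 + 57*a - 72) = a - 3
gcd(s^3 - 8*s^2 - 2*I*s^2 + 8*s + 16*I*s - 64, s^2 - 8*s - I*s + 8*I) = s - 8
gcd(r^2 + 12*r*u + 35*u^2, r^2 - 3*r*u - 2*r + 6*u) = 1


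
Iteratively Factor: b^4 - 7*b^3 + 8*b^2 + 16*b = (b - 4)*(b^3 - 3*b^2 - 4*b) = b*(b - 4)*(b^2 - 3*b - 4) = b*(b - 4)*(b + 1)*(b - 4)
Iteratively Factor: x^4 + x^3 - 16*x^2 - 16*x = (x - 4)*(x^3 + 5*x^2 + 4*x) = (x - 4)*(x + 1)*(x^2 + 4*x) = x*(x - 4)*(x + 1)*(x + 4)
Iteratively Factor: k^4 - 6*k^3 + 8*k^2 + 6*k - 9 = (k - 3)*(k^3 - 3*k^2 - k + 3) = (k - 3)*(k - 1)*(k^2 - 2*k - 3) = (k - 3)*(k - 1)*(k + 1)*(k - 3)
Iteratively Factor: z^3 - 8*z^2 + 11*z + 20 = (z - 5)*(z^2 - 3*z - 4) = (z - 5)*(z - 4)*(z + 1)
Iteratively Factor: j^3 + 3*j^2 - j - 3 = (j - 1)*(j^2 + 4*j + 3) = (j - 1)*(j + 3)*(j + 1)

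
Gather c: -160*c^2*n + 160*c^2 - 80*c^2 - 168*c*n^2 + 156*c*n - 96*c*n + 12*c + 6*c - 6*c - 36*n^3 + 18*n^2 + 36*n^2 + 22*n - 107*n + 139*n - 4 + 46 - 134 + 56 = c^2*(80 - 160*n) + c*(-168*n^2 + 60*n + 12) - 36*n^3 + 54*n^2 + 54*n - 36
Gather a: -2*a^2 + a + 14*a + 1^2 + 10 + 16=-2*a^2 + 15*a + 27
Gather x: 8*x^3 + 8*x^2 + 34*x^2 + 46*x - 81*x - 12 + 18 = 8*x^3 + 42*x^2 - 35*x + 6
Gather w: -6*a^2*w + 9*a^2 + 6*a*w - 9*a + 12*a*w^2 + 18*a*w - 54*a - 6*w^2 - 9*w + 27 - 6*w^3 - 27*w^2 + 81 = 9*a^2 - 63*a - 6*w^3 + w^2*(12*a - 33) + w*(-6*a^2 + 24*a - 9) + 108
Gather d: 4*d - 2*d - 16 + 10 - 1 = 2*d - 7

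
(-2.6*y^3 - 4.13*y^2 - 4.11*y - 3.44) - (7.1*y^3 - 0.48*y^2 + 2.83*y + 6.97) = -9.7*y^3 - 3.65*y^2 - 6.94*y - 10.41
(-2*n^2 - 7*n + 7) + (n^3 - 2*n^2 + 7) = n^3 - 4*n^2 - 7*n + 14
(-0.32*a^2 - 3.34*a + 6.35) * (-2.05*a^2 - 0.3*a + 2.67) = 0.656*a^4 + 6.943*a^3 - 12.8699*a^2 - 10.8228*a + 16.9545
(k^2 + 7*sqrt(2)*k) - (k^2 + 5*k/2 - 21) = -5*k/2 + 7*sqrt(2)*k + 21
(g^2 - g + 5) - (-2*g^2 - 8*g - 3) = 3*g^2 + 7*g + 8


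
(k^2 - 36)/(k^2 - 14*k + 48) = (k + 6)/(k - 8)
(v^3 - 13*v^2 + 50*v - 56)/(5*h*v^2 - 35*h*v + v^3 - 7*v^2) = (v^2 - 6*v + 8)/(v*(5*h + v))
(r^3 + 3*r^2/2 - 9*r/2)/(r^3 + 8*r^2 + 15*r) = (r - 3/2)/(r + 5)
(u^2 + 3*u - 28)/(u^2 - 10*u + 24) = (u + 7)/(u - 6)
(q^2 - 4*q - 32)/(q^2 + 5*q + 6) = (q^2 - 4*q - 32)/(q^2 + 5*q + 6)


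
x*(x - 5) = x^2 - 5*x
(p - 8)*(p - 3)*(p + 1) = p^3 - 10*p^2 + 13*p + 24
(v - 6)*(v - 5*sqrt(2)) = v^2 - 5*sqrt(2)*v - 6*v + 30*sqrt(2)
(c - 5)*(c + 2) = c^2 - 3*c - 10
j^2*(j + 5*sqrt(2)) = j^3 + 5*sqrt(2)*j^2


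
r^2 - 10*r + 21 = (r - 7)*(r - 3)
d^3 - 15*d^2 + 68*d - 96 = (d - 8)*(d - 4)*(d - 3)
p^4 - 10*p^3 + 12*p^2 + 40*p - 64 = (p - 8)*(p - 2)^2*(p + 2)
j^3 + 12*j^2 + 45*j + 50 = (j + 2)*(j + 5)^2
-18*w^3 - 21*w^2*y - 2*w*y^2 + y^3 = (-6*w + y)*(w + y)*(3*w + y)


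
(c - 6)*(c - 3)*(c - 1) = c^3 - 10*c^2 + 27*c - 18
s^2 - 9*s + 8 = (s - 8)*(s - 1)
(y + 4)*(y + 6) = y^2 + 10*y + 24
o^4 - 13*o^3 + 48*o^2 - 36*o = o*(o - 6)^2*(o - 1)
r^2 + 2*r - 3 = (r - 1)*(r + 3)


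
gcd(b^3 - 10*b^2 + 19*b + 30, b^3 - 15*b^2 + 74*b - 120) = b^2 - 11*b + 30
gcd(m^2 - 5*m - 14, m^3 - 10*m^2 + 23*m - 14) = m - 7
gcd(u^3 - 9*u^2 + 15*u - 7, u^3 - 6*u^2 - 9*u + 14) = u^2 - 8*u + 7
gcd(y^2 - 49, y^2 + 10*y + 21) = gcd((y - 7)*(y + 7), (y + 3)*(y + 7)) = y + 7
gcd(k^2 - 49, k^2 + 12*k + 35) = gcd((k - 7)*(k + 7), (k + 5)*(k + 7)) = k + 7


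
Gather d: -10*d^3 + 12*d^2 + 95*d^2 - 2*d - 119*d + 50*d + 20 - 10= -10*d^3 + 107*d^2 - 71*d + 10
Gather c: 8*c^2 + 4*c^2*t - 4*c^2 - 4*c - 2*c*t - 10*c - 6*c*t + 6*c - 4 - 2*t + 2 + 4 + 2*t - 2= c^2*(4*t + 4) + c*(-8*t - 8)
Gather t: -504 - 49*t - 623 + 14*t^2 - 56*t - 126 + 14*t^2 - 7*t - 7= 28*t^2 - 112*t - 1260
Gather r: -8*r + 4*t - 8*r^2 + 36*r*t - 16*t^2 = -8*r^2 + r*(36*t - 8) - 16*t^2 + 4*t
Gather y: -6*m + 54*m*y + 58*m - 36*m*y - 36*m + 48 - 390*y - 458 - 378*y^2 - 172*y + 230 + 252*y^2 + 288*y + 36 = 16*m - 126*y^2 + y*(18*m - 274) - 144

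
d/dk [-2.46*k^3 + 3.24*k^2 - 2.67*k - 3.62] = -7.38*k^2 + 6.48*k - 2.67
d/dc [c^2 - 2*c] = 2*c - 2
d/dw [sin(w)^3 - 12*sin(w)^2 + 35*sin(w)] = (3*sin(w)^2 - 24*sin(w) + 35)*cos(w)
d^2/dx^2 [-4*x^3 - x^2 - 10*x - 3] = -24*x - 2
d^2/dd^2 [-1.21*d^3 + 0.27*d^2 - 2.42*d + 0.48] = 0.54 - 7.26*d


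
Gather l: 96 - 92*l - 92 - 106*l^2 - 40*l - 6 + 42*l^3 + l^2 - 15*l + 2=42*l^3 - 105*l^2 - 147*l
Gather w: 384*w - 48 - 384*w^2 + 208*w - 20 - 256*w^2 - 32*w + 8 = -640*w^2 + 560*w - 60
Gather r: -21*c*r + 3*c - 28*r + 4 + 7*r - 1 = 3*c + r*(-21*c - 21) + 3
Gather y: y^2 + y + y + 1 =y^2 + 2*y + 1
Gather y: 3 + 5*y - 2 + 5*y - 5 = 10*y - 4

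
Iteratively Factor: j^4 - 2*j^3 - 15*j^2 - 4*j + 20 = (j - 1)*(j^3 - j^2 - 16*j - 20) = (j - 1)*(j + 2)*(j^2 - 3*j - 10) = (j - 5)*(j - 1)*(j + 2)*(j + 2)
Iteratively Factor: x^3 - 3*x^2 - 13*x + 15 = (x + 3)*(x^2 - 6*x + 5) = (x - 1)*(x + 3)*(x - 5)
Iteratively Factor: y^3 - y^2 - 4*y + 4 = (y - 2)*(y^2 + y - 2) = (y - 2)*(y + 2)*(y - 1)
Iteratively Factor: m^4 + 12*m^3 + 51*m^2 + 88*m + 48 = (m + 4)*(m^3 + 8*m^2 + 19*m + 12) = (m + 4)^2*(m^2 + 4*m + 3) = (m + 3)*(m + 4)^2*(m + 1)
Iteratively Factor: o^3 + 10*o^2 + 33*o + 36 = (o + 3)*(o^2 + 7*o + 12) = (o + 3)*(o + 4)*(o + 3)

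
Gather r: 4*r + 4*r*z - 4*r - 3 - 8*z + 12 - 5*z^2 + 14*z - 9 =4*r*z - 5*z^2 + 6*z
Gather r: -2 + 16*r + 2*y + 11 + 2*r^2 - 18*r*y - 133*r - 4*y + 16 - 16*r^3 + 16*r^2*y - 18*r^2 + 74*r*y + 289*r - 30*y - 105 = -16*r^3 + r^2*(16*y - 16) + r*(56*y + 172) - 32*y - 80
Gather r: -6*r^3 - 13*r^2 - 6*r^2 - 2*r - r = -6*r^3 - 19*r^2 - 3*r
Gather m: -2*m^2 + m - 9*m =-2*m^2 - 8*m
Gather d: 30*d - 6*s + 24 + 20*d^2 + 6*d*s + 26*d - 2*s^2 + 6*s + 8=20*d^2 + d*(6*s + 56) - 2*s^2 + 32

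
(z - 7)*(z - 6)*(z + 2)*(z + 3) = z^4 - 8*z^3 - 17*z^2 + 132*z + 252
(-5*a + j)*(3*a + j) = -15*a^2 - 2*a*j + j^2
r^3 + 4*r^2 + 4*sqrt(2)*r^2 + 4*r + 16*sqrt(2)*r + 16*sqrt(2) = (r + 2)^2*(r + 4*sqrt(2))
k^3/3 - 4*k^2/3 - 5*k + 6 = (k/3 + 1)*(k - 6)*(k - 1)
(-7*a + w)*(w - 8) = -7*a*w + 56*a + w^2 - 8*w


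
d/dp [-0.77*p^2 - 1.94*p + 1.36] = -1.54*p - 1.94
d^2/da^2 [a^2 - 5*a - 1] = 2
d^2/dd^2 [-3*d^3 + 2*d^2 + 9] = 4 - 18*d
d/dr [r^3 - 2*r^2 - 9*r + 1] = 3*r^2 - 4*r - 9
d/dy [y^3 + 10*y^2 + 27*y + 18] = 3*y^2 + 20*y + 27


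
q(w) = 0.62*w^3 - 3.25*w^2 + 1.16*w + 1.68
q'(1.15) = -3.86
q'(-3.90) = 54.80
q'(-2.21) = 24.61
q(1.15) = -0.34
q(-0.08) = 1.57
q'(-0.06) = 1.56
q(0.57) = 1.40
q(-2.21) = -23.45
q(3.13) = -7.52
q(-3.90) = -89.05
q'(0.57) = -1.94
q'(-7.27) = 146.72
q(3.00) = -7.35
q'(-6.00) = 107.12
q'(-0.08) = 1.69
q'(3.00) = -1.60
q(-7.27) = -416.75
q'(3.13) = -0.96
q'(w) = 1.86*w^2 - 6.5*w + 1.16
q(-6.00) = -256.20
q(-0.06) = 1.60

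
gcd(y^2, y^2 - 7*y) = y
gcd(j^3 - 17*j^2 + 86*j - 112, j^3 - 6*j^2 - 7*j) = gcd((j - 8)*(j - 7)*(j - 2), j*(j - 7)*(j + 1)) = j - 7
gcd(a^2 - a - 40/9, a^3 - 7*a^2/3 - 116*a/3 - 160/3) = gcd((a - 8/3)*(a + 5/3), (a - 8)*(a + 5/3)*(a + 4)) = a + 5/3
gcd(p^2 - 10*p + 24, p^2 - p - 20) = 1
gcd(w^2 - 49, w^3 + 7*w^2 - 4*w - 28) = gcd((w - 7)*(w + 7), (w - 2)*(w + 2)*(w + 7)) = w + 7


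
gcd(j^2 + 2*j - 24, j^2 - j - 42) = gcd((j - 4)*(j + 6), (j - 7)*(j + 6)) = j + 6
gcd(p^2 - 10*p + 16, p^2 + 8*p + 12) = 1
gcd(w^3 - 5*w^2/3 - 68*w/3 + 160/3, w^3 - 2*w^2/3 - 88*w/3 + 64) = w^2 - 20*w/3 + 32/3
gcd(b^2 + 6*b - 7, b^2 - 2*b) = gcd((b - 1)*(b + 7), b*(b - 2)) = 1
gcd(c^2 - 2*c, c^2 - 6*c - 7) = 1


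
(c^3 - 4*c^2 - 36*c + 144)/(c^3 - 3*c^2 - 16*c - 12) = (c^2 + 2*c - 24)/(c^2 + 3*c + 2)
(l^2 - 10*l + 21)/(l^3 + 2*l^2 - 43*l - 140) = (l - 3)/(l^2 + 9*l + 20)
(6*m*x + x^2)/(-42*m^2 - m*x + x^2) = x/(-7*m + x)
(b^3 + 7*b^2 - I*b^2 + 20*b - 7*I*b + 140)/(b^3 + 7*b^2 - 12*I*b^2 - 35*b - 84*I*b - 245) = (b + 4*I)/(b - 7*I)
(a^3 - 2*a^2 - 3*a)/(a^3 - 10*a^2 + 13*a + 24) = a/(a - 8)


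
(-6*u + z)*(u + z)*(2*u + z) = -12*u^3 - 16*u^2*z - 3*u*z^2 + z^3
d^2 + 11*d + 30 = (d + 5)*(d + 6)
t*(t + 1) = t^2 + t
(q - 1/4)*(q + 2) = q^2 + 7*q/4 - 1/2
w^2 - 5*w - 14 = (w - 7)*(w + 2)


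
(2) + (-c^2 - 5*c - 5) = -c^2 - 5*c - 3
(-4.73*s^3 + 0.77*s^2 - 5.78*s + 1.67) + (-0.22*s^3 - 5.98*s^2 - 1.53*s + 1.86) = -4.95*s^3 - 5.21*s^2 - 7.31*s + 3.53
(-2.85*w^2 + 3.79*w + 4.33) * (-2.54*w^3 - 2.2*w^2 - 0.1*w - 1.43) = 7.239*w^5 - 3.3566*w^4 - 19.0512*w^3 - 5.8295*w^2 - 5.8527*w - 6.1919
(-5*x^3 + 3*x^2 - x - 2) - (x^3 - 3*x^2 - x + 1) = -6*x^3 + 6*x^2 - 3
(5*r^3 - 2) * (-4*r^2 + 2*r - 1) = -20*r^5 + 10*r^4 - 5*r^3 + 8*r^2 - 4*r + 2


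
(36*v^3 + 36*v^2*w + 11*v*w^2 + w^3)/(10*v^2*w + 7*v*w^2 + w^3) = (18*v^2 + 9*v*w + w^2)/(w*(5*v + w))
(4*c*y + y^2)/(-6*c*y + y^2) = (4*c + y)/(-6*c + y)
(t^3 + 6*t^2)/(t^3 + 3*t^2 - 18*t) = t/(t - 3)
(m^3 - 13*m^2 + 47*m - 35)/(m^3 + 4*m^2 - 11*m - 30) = (m^3 - 13*m^2 + 47*m - 35)/(m^3 + 4*m^2 - 11*m - 30)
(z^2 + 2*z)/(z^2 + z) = (z + 2)/(z + 1)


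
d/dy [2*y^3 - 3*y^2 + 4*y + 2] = 6*y^2 - 6*y + 4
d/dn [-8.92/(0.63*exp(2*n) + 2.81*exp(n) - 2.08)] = (11.2392*exp(n) + 25.0652)*exp(n)/(0.63*exp(2*n) + 2.81*exp(n) - 2.08)^2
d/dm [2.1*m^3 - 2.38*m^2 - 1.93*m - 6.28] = 6.3*m^2 - 4.76*m - 1.93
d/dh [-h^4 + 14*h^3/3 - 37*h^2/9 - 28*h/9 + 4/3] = -4*h^3 + 14*h^2 - 74*h/9 - 28/9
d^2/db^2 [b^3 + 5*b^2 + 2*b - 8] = 6*b + 10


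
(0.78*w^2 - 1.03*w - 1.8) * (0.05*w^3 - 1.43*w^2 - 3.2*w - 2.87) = 0.039*w^5 - 1.1669*w^4 - 1.1131*w^3 + 3.6314*w^2 + 8.7161*w + 5.166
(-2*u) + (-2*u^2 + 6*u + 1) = -2*u^2 + 4*u + 1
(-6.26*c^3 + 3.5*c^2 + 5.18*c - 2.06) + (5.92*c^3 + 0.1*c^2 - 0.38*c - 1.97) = -0.34*c^3 + 3.6*c^2 + 4.8*c - 4.03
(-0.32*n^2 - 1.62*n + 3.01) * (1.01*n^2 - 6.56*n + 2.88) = -0.3232*n^4 + 0.463*n^3 + 12.7457*n^2 - 24.4112*n + 8.6688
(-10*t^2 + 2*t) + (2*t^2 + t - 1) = -8*t^2 + 3*t - 1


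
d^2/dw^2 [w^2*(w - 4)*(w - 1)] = 12*w^2 - 30*w + 8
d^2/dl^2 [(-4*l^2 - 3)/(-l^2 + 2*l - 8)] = 2*(8*l^3 - 87*l^2 - 18*l + 244)/(l^6 - 6*l^5 + 36*l^4 - 104*l^3 + 288*l^2 - 384*l + 512)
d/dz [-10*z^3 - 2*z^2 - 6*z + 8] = -30*z^2 - 4*z - 6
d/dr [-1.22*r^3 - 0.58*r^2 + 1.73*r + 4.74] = -3.66*r^2 - 1.16*r + 1.73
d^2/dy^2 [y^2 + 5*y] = 2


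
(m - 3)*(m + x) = m^2 + m*x - 3*m - 3*x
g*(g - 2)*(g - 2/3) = g^3 - 8*g^2/3 + 4*g/3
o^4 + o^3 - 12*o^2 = o^2*(o - 3)*(o + 4)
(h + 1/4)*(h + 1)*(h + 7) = h^3 + 33*h^2/4 + 9*h + 7/4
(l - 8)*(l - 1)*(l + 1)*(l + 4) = l^4 - 4*l^3 - 33*l^2 + 4*l + 32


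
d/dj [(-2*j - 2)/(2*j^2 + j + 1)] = 4*j*(j + 2)/(4*j^4 + 4*j^3 + 5*j^2 + 2*j + 1)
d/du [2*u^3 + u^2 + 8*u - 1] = 6*u^2 + 2*u + 8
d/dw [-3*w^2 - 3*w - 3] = -6*w - 3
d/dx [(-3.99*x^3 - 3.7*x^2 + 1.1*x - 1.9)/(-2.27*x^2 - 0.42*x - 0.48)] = (9.0573*x^4 + 3.3516*x^3 + 9.7966*x^2 - 5.074*x - 1.326)/(5.1529*x^4 + 1.9068*x^3 + 2.3556*x^2 + 0.4032*x + 0.2304)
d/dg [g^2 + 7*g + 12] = 2*g + 7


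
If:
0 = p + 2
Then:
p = -2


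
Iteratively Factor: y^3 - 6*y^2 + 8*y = (y - 4)*(y^2 - 2*y) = y*(y - 4)*(y - 2)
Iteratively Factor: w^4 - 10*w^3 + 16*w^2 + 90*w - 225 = (w - 3)*(w^3 - 7*w^2 - 5*w + 75) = (w - 5)*(w - 3)*(w^2 - 2*w - 15) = (w - 5)^2*(w - 3)*(w + 3)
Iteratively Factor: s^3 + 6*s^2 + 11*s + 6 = (s + 2)*(s^2 + 4*s + 3) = (s + 1)*(s + 2)*(s + 3)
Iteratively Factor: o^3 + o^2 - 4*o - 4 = (o + 1)*(o^2 - 4) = (o - 2)*(o + 1)*(o + 2)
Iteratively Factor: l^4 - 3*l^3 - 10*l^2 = (l - 5)*(l^3 + 2*l^2) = l*(l - 5)*(l^2 + 2*l) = l^2*(l - 5)*(l + 2)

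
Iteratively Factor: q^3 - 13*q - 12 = (q + 3)*(q^2 - 3*q - 4) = (q + 1)*(q + 3)*(q - 4)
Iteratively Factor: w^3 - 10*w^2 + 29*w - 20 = (w - 5)*(w^2 - 5*w + 4) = (w - 5)*(w - 4)*(w - 1)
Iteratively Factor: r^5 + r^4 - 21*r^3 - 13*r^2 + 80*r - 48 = (r + 3)*(r^4 - 2*r^3 - 15*r^2 + 32*r - 16) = (r - 4)*(r + 3)*(r^3 + 2*r^2 - 7*r + 4) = (r - 4)*(r + 3)*(r + 4)*(r^2 - 2*r + 1) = (r - 4)*(r - 1)*(r + 3)*(r + 4)*(r - 1)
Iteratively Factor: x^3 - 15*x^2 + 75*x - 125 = (x - 5)*(x^2 - 10*x + 25) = (x - 5)^2*(x - 5)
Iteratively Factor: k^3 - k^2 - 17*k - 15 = (k + 1)*(k^2 - 2*k - 15) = (k - 5)*(k + 1)*(k + 3)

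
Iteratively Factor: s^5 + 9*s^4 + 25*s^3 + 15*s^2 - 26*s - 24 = (s - 1)*(s^4 + 10*s^3 + 35*s^2 + 50*s + 24) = (s - 1)*(s + 1)*(s^3 + 9*s^2 + 26*s + 24) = (s - 1)*(s + 1)*(s + 4)*(s^2 + 5*s + 6) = (s - 1)*(s + 1)*(s + 2)*(s + 4)*(s + 3)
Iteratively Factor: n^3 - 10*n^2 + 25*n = (n)*(n^2 - 10*n + 25) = n*(n - 5)*(n - 5)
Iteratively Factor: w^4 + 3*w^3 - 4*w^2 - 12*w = (w)*(w^3 + 3*w^2 - 4*w - 12) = w*(w - 2)*(w^2 + 5*w + 6) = w*(w - 2)*(w + 2)*(w + 3)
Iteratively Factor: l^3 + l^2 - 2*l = (l + 2)*(l^2 - l) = l*(l + 2)*(l - 1)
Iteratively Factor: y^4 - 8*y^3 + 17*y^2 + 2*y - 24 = (y - 3)*(y^3 - 5*y^2 + 2*y + 8) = (y - 3)*(y + 1)*(y^2 - 6*y + 8) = (y - 3)*(y - 2)*(y + 1)*(y - 4)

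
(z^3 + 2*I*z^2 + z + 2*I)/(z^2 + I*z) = z + I + 2/z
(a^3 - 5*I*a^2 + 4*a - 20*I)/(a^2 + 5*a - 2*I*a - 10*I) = (a^2 - 3*I*a + 10)/(a + 5)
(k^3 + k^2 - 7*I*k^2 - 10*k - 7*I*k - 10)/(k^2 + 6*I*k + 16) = (k^2 + k*(1 - 5*I) - 5*I)/(k + 8*I)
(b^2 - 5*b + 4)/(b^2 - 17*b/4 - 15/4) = 4*(-b^2 + 5*b - 4)/(-4*b^2 + 17*b + 15)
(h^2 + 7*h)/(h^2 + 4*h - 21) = h/(h - 3)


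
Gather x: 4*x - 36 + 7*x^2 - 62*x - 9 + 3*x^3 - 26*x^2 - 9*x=3*x^3 - 19*x^2 - 67*x - 45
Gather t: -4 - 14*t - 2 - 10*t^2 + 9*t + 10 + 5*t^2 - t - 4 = -5*t^2 - 6*t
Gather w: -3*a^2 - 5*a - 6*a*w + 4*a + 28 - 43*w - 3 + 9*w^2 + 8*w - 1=-3*a^2 - a + 9*w^2 + w*(-6*a - 35) + 24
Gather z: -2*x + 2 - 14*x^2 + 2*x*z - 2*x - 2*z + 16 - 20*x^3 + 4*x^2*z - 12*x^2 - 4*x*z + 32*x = -20*x^3 - 26*x^2 + 28*x + z*(4*x^2 - 2*x - 2) + 18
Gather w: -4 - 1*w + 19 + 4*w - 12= 3*w + 3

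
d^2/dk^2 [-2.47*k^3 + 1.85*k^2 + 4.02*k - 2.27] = 3.7 - 14.82*k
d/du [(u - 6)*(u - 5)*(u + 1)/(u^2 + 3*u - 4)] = (u^4 + 6*u^3 - 61*u^2 + 20*u - 166)/(u^4 + 6*u^3 + u^2 - 24*u + 16)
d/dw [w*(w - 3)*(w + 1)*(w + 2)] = 4*w^3 - 14*w - 6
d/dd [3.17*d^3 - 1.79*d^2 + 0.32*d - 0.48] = 9.51*d^2 - 3.58*d + 0.32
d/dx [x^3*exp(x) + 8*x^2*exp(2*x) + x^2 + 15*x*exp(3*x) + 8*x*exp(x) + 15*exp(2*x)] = x^3*exp(x) + 16*x^2*exp(2*x) + 3*x^2*exp(x) + 45*x*exp(3*x) + 16*x*exp(2*x) + 8*x*exp(x) + 2*x + 15*exp(3*x) + 30*exp(2*x) + 8*exp(x)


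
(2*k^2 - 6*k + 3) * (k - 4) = 2*k^3 - 14*k^2 + 27*k - 12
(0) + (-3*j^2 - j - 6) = -3*j^2 - j - 6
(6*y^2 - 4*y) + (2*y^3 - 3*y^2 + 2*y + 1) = 2*y^3 + 3*y^2 - 2*y + 1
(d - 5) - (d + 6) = -11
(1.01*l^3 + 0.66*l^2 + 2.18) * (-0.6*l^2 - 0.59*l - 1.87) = -0.606*l^5 - 0.9919*l^4 - 2.2781*l^3 - 2.5422*l^2 - 1.2862*l - 4.0766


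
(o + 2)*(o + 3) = o^2 + 5*o + 6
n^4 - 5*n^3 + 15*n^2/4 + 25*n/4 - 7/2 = (n - 7/2)*(n - 2)*(n - 1/2)*(n + 1)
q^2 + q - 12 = (q - 3)*(q + 4)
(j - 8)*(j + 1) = j^2 - 7*j - 8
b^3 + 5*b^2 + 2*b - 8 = (b - 1)*(b + 2)*(b + 4)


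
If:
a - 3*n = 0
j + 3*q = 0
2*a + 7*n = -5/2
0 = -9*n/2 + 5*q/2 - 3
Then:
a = -15/26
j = -333/130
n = -5/26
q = 111/130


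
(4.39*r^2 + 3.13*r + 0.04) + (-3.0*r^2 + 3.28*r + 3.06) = 1.39*r^2 + 6.41*r + 3.1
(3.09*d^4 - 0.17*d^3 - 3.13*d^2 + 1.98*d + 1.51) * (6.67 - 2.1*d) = -6.489*d^5 + 20.9673*d^4 + 5.4391*d^3 - 25.0351*d^2 + 10.0356*d + 10.0717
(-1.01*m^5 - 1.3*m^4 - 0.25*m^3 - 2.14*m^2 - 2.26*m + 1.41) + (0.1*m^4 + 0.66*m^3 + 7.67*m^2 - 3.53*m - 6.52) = -1.01*m^5 - 1.2*m^4 + 0.41*m^3 + 5.53*m^2 - 5.79*m - 5.11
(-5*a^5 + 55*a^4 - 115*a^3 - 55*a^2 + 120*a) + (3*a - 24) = -5*a^5 + 55*a^4 - 115*a^3 - 55*a^2 + 123*a - 24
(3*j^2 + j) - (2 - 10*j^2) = 13*j^2 + j - 2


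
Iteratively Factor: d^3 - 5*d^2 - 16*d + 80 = (d - 5)*(d^2 - 16) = (d - 5)*(d - 4)*(d + 4)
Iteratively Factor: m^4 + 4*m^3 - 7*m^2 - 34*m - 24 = (m + 1)*(m^3 + 3*m^2 - 10*m - 24) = (m + 1)*(m + 4)*(m^2 - m - 6) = (m - 3)*(m + 1)*(m + 4)*(m + 2)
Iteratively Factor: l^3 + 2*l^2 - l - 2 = (l + 1)*(l^2 + l - 2) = (l + 1)*(l + 2)*(l - 1)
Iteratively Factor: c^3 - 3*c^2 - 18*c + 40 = (c + 4)*(c^2 - 7*c + 10) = (c - 5)*(c + 4)*(c - 2)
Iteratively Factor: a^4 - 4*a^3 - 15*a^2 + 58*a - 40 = (a - 1)*(a^3 - 3*a^2 - 18*a + 40) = (a - 5)*(a - 1)*(a^2 + 2*a - 8) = (a - 5)*(a - 2)*(a - 1)*(a + 4)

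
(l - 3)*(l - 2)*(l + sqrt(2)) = l^3 - 5*l^2 + sqrt(2)*l^2 - 5*sqrt(2)*l + 6*l + 6*sqrt(2)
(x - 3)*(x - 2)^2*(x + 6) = x^4 - x^3 - 26*x^2 + 84*x - 72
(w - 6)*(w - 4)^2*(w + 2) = w^4 - 12*w^3 + 36*w^2 + 32*w - 192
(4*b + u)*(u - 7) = 4*b*u - 28*b + u^2 - 7*u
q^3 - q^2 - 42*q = q*(q - 7)*(q + 6)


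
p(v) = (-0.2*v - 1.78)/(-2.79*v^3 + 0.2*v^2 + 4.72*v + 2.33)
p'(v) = (-0.2*v - 1.78)*(8.37*v^2 - 0.4*v - 4.72)/(-2.79*v^3 + 0.2*v^2 + 4.72*v + 2.33)^2 - 0.2/(-2.79*v^3 + 0.2*v^2 + 4.72*v + 2.33)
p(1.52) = -12.37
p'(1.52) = -1029.09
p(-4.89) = -0.00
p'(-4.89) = -0.00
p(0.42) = -0.45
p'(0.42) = 0.32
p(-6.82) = -0.00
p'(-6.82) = -0.00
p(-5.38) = -0.00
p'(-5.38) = -0.00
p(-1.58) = -0.23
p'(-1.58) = -0.64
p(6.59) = 0.00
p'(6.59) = -0.00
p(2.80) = 0.05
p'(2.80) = -0.07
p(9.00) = 0.00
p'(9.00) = -0.00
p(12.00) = 0.00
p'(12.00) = -0.00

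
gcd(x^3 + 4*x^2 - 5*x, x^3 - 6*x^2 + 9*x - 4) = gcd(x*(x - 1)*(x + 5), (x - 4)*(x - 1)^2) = x - 1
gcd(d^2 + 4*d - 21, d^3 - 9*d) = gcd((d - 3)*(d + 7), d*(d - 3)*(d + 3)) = d - 3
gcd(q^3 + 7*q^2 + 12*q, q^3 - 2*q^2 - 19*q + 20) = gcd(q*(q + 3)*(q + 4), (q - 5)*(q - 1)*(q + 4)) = q + 4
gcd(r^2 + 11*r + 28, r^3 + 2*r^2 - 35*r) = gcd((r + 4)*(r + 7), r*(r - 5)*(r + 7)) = r + 7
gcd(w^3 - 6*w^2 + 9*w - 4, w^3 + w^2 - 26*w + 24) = w^2 - 5*w + 4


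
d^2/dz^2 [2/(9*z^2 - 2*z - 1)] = 4*(81*z^2 - 18*z - 4*(9*z - 1)^2 - 9)/(-9*z^2 + 2*z + 1)^3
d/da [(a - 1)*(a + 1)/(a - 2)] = (a^2 - 4*a + 1)/(a^2 - 4*a + 4)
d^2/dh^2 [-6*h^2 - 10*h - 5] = -12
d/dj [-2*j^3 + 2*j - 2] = 2 - 6*j^2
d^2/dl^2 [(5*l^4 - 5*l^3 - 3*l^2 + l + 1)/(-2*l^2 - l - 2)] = 2*(-20*l^6 - 30*l^5 - 75*l^4 - 105*l^3 - 138*l^2 + 66*l + 17)/(8*l^6 + 12*l^5 + 30*l^4 + 25*l^3 + 30*l^2 + 12*l + 8)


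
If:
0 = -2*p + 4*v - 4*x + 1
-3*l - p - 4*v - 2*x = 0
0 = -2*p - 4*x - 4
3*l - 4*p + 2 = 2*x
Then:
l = 7/3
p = 11/3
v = -5/4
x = -17/6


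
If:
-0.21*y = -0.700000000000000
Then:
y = 3.33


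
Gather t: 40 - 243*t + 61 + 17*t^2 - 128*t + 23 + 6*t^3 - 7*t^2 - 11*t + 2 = 6*t^3 + 10*t^2 - 382*t + 126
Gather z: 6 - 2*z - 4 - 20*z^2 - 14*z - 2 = -20*z^2 - 16*z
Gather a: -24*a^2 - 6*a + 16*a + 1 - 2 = -24*a^2 + 10*a - 1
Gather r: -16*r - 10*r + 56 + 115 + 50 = 221 - 26*r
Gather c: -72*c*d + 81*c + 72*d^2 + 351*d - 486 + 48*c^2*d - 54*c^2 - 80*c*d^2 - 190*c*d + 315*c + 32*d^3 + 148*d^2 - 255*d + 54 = c^2*(48*d - 54) + c*(-80*d^2 - 262*d + 396) + 32*d^3 + 220*d^2 + 96*d - 432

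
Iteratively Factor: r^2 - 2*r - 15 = (r + 3)*(r - 5)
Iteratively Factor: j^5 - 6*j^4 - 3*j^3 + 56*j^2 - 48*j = (j + 3)*(j^4 - 9*j^3 + 24*j^2 - 16*j) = (j - 4)*(j + 3)*(j^3 - 5*j^2 + 4*j) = (j - 4)*(j - 1)*(j + 3)*(j^2 - 4*j) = (j - 4)^2*(j - 1)*(j + 3)*(j)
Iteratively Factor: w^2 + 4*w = (w + 4)*(w)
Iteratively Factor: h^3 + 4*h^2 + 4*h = (h + 2)*(h^2 + 2*h) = h*(h + 2)*(h + 2)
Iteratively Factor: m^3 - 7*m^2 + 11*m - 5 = (m - 5)*(m^2 - 2*m + 1) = (m - 5)*(m - 1)*(m - 1)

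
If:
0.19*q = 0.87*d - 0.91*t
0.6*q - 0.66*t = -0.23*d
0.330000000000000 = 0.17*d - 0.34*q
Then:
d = -22.32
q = -12.13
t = -18.80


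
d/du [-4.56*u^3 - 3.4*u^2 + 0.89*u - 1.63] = -13.68*u^2 - 6.8*u + 0.89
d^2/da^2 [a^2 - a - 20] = 2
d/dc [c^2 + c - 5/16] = 2*c + 1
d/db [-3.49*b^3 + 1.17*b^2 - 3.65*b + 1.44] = -10.47*b^2 + 2.34*b - 3.65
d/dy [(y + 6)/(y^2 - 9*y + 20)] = (y^2 - 9*y - (y + 6)*(2*y - 9) + 20)/(y^2 - 9*y + 20)^2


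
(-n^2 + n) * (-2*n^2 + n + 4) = 2*n^4 - 3*n^3 - 3*n^2 + 4*n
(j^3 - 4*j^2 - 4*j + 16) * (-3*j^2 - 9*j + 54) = -3*j^5 + 3*j^4 + 102*j^3 - 228*j^2 - 360*j + 864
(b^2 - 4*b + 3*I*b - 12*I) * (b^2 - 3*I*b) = b^4 - 4*b^3 + 9*b^2 - 36*b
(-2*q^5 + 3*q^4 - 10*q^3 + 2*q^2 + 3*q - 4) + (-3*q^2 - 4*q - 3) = -2*q^5 + 3*q^4 - 10*q^3 - q^2 - q - 7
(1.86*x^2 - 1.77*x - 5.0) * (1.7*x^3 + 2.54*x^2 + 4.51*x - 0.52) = 3.162*x^5 + 1.7154*x^4 - 4.6072*x^3 - 21.6499*x^2 - 21.6296*x + 2.6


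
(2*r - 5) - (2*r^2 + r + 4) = -2*r^2 + r - 9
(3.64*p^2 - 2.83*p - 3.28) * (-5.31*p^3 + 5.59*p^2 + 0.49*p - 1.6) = -19.3284*p^5 + 35.3749*p^4 + 3.3807*p^3 - 25.5459*p^2 + 2.9208*p + 5.248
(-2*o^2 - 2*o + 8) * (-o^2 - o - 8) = 2*o^4 + 4*o^3 + 10*o^2 + 8*o - 64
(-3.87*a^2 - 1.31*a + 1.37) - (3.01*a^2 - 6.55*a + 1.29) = -6.88*a^2 + 5.24*a + 0.0800000000000001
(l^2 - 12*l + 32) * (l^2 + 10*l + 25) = l^4 - 2*l^3 - 63*l^2 + 20*l + 800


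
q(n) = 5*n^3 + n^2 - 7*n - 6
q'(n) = 15*n^2 + 2*n - 7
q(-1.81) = -19.70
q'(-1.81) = 38.52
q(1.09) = -5.97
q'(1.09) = 13.00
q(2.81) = 93.17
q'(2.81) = 117.06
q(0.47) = -8.55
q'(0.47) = -2.75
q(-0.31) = -3.88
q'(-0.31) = -6.18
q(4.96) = 594.00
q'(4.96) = 371.94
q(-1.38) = -7.58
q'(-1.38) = 18.81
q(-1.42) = -8.36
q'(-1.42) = 20.41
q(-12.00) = -8418.00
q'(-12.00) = 2129.00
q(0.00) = -6.00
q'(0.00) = -7.00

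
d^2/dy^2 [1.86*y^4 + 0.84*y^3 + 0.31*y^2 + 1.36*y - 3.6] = 22.32*y^2 + 5.04*y + 0.62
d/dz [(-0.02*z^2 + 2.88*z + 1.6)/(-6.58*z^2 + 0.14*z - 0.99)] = (18.9476*z^2 + 21.0956*z - 3.0752)/(43.2964*z^4 - 1.8424*z^3 + 13.048*z^2 - 0.2772*z + 0.9801)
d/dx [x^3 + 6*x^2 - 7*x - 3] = 3*x^2 + 12*x - 7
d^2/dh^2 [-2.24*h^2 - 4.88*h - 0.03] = -4.48000000000000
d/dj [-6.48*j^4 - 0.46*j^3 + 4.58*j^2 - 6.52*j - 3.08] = -25.92*j^3 - 1.38*j^2 + 9.16*j - 6.52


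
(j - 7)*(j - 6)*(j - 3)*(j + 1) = j^4 - 15*j^3 + 65*j^2 - 45*j - 126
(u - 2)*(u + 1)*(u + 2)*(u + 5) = u^4 + 6*u^3 + u^2 - 24*u - 20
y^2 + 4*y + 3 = (y + 1)*(y + 3)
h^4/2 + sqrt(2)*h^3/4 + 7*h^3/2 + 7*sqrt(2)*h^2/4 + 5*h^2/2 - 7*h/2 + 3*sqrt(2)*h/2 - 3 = (h/2 + sqrt(2)/2)*(h + 1)*(h + 6)*(h - sqrt(2)/2)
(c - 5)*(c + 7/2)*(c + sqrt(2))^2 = c^4 - 3*c^3/2 + 2*sqrt(2)*c^3 - 31*c^2/2 - 3*sqrt(2)*c^2 - 35*sqrt(2)*c - 3*c - 35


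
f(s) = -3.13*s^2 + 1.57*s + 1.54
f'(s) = 1.57 - 6.26*s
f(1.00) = -0.02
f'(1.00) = -4.69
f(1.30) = -1.71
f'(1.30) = -6.57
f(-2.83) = -27.97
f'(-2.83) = 19.29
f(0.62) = 1.31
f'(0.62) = -2.31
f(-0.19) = 1.13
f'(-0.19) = 2.76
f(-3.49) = -42.06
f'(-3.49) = 23.42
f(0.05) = 1.61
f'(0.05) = 1.26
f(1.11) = -0.57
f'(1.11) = -5.38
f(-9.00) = -266.12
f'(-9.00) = 57.91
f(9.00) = -237.86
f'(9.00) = -54.77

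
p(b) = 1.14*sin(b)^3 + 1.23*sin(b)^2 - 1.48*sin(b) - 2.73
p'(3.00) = 1.05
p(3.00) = -2.91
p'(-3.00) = 1.74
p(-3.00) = -2.50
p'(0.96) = 1.62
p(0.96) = -2.49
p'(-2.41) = 1.19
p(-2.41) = -1.53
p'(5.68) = -1.46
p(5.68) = -1.70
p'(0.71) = 1.20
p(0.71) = -2.86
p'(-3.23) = 1.23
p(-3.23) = -2.85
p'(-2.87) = 1.82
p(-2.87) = -2.27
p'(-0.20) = -1.80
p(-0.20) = -2.40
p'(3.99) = 0.93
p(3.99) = -1.41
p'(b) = 3.42*sin(b)^2*cos(b) + 2.46*sin(b)*cos(b) - 1.48*cos(b)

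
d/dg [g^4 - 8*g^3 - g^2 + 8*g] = 4*g^3 - 24*g^2 - 2*g + 8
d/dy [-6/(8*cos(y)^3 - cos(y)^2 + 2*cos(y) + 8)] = 12*(-12*cos(y)^2 + cos(y) - 1)*sin(y)/(8*cos(y)^3 - cos(y)^2 + 2*cos(y) + 8)^2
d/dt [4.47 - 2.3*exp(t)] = -2.3*exp(t)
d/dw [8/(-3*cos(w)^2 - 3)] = -32*sin(2*w)/(3*(cos(2*w) + 3)^2)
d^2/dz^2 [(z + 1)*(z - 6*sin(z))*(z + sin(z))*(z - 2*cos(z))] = 5*z^3*sin(z) + 2*z^3*cos(z) + 17*z^2*sin(z) - 20*z^2*sin(2*z) - 28*z^2*cos(z) - 12*z^2*cos(2*z) + 12*z^2 - 22*z*sin(z) - 44*z*sin(2*z) - 35*z*cos(z) + 28*z*cos(2*z) + 27*z*cos(3*z) + 6*z - 16*sin(z) - 2*sin(2*z) + 18*sin(3*z) - 7*cos(z) + 26*cos(2*z) + 27*cos(3*z) - 6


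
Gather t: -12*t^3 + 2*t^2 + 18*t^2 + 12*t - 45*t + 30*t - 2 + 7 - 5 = -12*t^3 + 20*t^2 - 3*t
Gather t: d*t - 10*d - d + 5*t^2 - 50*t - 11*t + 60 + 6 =-11*d + 5*t^2 + t*(d - 61) + 66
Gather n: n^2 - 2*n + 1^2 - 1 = n^2 - 2*n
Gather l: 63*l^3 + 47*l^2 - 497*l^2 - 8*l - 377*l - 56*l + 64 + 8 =63*l^3 - 450*l^2 - 441*l + 72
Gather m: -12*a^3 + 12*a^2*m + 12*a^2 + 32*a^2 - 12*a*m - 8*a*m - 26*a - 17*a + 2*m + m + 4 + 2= -12*a^3 + 44*a^2 - 43*a + m*(12*a^2 - 20*a + 3) + 6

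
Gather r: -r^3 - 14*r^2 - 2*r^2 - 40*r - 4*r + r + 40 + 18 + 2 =-r^3 - 16*r^2 - 43*r + 60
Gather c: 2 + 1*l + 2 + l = 2*l + 4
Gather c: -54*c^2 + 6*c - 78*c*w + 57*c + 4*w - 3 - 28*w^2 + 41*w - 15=-54*c^2 + c*(63 - 78*w) - 28*w^2 + 45*w - 18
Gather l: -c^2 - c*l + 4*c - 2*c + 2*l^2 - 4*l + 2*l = -c^2 + 2*c + 2*l^2 + l*(-c - 2)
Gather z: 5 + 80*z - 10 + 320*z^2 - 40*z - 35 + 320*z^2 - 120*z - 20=640*z^2 - 80*z - 60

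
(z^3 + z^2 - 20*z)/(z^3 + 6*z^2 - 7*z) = (z^2 + z - 20)/(z^2 + 6*z - 7)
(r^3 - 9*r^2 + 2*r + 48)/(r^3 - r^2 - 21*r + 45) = (r^2 - 6*r - 16)/(r^2 + 2*r - 15)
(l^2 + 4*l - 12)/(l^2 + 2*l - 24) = (l - 2)/(l - 4)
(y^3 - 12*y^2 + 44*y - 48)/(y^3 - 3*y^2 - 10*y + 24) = (y - 6)/(y + 3)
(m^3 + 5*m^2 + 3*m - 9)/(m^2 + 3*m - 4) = (m^2 + 6*m + 9)/(m + 4)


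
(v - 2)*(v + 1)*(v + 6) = v^3 + 5*v^2 - 8*v - 12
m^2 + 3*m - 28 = (m - 4)*(m + 7)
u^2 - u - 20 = (u - 5)*(u + 4)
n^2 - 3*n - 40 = (n - 8)*(n + 5)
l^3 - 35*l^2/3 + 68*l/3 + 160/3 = (l - 8)*(l - 5)*(l + 4/3)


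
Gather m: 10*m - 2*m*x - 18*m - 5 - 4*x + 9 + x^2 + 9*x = m*(-2*x - 8) + x^2 + 5*x + 4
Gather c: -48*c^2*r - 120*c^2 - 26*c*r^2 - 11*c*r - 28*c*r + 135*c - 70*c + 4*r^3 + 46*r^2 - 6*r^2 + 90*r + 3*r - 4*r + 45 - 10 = c^2*(-48*r - 120) + c*(-26*r^2 - 39*r + 65) + 4*r^3 + 40*r^2 + 89*r + 35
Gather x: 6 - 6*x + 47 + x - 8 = 45 - 5*x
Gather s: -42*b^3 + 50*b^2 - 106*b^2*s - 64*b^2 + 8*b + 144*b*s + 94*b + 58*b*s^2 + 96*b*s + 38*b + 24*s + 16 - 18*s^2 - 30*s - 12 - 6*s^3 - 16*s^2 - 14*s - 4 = -42*b^3 - 14*b^2 + 140*b - 6*s^3 + s^2*(58*b - 34) + s*(-106*b^2 + 240*b - 20)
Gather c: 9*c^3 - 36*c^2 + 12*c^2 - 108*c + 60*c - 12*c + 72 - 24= 9*c^3 - 24*c^2 - 60*c + 48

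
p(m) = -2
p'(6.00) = 0.00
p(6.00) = -2.00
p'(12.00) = 0.00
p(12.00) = -2.00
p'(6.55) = 0.00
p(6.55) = -2.00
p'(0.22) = 0.00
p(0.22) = -2.00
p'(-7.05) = 0.00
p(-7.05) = -2.00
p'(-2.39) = 0.00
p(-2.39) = -2.00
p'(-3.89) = 0.00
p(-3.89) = -2.00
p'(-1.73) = 0.00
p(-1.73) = -2.00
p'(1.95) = 0.00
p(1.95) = -2.00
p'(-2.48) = 0.00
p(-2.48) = -2.00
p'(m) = 0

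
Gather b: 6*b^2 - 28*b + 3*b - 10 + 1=6*b^2 - 25*b - 9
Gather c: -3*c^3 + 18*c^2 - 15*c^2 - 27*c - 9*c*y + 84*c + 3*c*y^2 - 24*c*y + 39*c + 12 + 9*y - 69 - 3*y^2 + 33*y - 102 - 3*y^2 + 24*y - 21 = -3*c^3 + 3*c^2 + c*(3*y^2 - 33*y + 96) - 6*y^2 + 66*y - 180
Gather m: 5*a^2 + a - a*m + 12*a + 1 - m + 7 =5*a^2 + 13*a + m*(-a - 1) + 8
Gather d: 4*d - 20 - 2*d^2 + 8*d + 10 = -2*d^2 + 12*d - 10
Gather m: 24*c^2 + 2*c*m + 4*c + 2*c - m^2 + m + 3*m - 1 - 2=24*c^2 + 6*c - m^2 + m*(2*c + 4) - 3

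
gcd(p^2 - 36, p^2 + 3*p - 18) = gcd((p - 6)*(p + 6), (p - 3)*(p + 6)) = p + 6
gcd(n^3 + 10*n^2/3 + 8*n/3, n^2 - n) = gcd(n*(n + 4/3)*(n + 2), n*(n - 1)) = n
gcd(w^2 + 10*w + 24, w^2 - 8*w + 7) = 1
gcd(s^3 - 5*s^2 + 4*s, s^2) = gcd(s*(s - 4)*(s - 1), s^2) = s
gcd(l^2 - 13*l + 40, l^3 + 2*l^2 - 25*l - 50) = l - 5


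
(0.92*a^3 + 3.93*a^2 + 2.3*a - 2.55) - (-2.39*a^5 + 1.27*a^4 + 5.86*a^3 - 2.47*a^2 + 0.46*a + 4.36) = 2.39*a^5 - 1.27*a^4 - 4.94*a^3 + 6.4*a^2 + 1.84*a - 6.91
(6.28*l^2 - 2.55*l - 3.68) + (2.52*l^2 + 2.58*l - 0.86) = 8.8*l^2 + 0.0300000000000002*l - 4.54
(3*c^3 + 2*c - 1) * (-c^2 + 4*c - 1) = -3*c^5 + 12*c^4 - 5*c^3 + 9*c^2 - 6*c + 1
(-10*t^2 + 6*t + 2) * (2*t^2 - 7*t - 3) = -20*t^4 + 82*t^3 - 8*t^2 - 32*t - 6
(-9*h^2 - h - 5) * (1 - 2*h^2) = 18*h^4 + 2*h^3 + h^2 - h - 5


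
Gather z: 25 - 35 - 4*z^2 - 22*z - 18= -4*z^2 - 22*z - 28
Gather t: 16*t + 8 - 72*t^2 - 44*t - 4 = -72*t^2 - 28*t + 4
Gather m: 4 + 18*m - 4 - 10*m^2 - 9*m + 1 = -10*m^2 + 9*m + 1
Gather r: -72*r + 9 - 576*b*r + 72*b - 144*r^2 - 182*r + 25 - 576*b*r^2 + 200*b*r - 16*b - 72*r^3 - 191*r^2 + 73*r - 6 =56*b - 72*r^3 + r^2*(-576*b - 335) + r*(-376*b - 181) + 28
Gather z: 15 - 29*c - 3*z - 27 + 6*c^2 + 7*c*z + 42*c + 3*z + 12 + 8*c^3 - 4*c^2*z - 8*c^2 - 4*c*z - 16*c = 8*c^3 - 2*c^2 - 3*c + z*(-4*c^2 + 3*c)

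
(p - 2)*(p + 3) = p^2 + p - 6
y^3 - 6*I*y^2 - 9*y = y*(y - 3*I)^2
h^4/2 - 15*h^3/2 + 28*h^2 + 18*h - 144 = (h/2 + 1)*(h - 8)*(h - 6)*(h - 3)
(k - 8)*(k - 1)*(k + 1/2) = k^3 - 17*k^2/2 + 7*k/2 + 4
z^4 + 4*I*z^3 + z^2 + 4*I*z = z*(z - I)*(z + I)*(z + 4*I)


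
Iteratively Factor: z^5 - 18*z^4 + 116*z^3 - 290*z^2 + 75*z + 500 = (z - 4)*(z^4 - 14*z^3 + 60*z^2 - 50*z - 125) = (z - 4)*(z + 1)*(z^3 - 15*z^2 + 75*z - 125) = (z - 5)*(z - 4)*(z + 1)*(z^2 - 10*z + 25) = (z - 5)^2*(z - 4)*(z + 1)*(z - 5)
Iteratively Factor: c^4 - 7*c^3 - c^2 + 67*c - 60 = (c - 1)*(c^3 - 6*c^2 - 7*c + 60) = (c - 5)*(c - 1)*(c^2 - c - 12) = (c - 5)*(c - 4)*(c - 1)*(c + 3)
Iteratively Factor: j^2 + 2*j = (j + 2)*(j)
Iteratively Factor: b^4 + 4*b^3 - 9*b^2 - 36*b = (b - 3)*(b^3 + 7*b^2 + 12*b) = (b - 3)*(b + 3)*(b^2 + 4*b) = (b - 3)*(b + 3)*(b + 4)*(b)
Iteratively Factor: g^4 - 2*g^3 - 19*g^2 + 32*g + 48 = (g - 4)*(g^3 + 2*g^2 - 11*g - 12) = (g - 4)*(g + 4)*(g^2 - 2*g - 3) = (g - 4)*(g + 1)*(g + 4)*(g - 3)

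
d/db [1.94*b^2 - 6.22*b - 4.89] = 3.88*b - 6.22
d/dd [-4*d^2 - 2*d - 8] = -8*d - 2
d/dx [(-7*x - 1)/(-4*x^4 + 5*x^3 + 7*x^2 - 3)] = (28*x^4 - 35*x^3 - 49*x^2 + x*(7*x + 1)*(-16*x^2 + 15*x + 14) + 21)/(4*x^4 - 5*x^3 - 7*x^2 + 3)^2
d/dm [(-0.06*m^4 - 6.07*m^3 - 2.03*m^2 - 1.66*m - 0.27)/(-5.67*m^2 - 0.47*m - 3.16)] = (0.6804*m^5 + 34.5015*m^4 + 6.4642*m^3 + 49.0855*m^2 + 9.7678*m + 5.1187)/(32.1489*m^4 + 5.3298*m^3 + 36.0553*m^2 + 2.9704*m + 9.9856)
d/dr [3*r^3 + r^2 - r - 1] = 9*r^2 + 2*r - 1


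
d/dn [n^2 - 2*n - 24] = 2*n - 2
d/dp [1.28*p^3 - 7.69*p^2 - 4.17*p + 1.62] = 3.84*p^2 - 15.38*p - 4.17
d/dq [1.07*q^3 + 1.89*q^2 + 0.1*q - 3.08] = 3.21*q^2 + 3.78*q + 0.1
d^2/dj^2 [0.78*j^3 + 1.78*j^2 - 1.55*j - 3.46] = 4.68*j + 3.56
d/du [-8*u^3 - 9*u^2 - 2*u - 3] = -24*u^2 - 18*u - 2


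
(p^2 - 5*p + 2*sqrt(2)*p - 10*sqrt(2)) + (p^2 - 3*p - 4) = 2*p^2 - 8*p + 2*sqrt(2)*p - 10*sqrt(2) - 4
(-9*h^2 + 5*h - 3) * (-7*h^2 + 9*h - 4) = 63*h^4 - 116*h^3 + 102*h^2 - 47*h + 12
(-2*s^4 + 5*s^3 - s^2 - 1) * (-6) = 12*s^4 - 30*s^3 + 6*s^2 + 6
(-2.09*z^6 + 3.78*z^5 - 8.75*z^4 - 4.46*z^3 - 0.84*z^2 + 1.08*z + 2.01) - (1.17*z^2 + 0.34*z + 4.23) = -2.09*z^6 + 3.78*z^5 - 8.75*z^4 - 4.46*z^3 - 2.01*z^2 + 0.74*z - 2.22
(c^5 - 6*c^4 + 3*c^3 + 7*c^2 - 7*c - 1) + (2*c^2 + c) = c^5 - 6*c^4 + 3*c^3 + 9*c^2 - 6*c - 1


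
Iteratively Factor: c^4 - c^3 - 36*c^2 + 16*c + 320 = (c - 5)*(c^3 + 4*c^2 - 16*c - 64) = (c - 5)*(c + 4)*(c^2 - 16) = (c - 5)*(c + 4)^2*(c - 4)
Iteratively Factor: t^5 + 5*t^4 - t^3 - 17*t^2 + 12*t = (t - 1)*(t^4 + 6*t^3 + 5*t^2 - 12*t) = (t - 1)*(t + 4)*(t^3 + 2*t^2 - 3*t) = t*(t - 1)*(t + 4)*(t^2 + 2*t - 3) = t*(t - 1)^2*(t + 4)*(t + 3)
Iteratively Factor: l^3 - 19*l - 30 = (l - 5)*(l^2 + 5*l + 6) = (l - 5)*(l + 3)*(l + 2)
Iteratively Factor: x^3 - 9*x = (x - 3)*(x^2 + 3*x) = (x - 3)*(x + 3)*(x)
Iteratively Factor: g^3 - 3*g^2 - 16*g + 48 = (g - 3)*(g^2 - 16) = (g - 3)*(g + 4)*(g - 4)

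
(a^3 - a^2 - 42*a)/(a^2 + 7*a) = (a^2 - a - 42)/(a + 7)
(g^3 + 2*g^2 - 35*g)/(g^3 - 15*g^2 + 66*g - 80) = g*(g + 7)/(g^2 - 10*g + 16)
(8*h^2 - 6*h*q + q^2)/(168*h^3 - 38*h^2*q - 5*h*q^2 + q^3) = (-2*h + q)/(-42*h^2 - h*q + q^2)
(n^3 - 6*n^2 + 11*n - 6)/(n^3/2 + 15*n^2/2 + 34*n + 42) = 2*(n^3 - 6*n^2 + 11*n - 6)/(n^3 + 15*n^2 + 68*n + 84)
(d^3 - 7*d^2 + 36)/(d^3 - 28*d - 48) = (d - 3)/(d + 4)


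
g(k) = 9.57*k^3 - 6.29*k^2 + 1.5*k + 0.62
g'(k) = 28.71*k^2 - 12.58*k + 1.5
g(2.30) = 87.23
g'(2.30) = 124.44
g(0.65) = 1.57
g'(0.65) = 5.45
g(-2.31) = -154.37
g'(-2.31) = 183.76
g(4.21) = 609.55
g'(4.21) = 457.40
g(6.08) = 1928.13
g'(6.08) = 986.32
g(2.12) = 66.71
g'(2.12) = 103.86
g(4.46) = 731.21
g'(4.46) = 516.48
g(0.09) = 0.71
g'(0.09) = 0.60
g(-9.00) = -7498.90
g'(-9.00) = 2440.23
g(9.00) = 6481.16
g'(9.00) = 2213.79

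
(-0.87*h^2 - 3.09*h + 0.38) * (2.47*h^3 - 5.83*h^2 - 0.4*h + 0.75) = -2.1489*h^5 - 2.5602*h^4 + 19.3013*h^3 - 1.6319*h^2 - 2.4695*h + 0.285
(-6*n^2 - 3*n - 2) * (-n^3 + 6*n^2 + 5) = 6*n^5 - 33*n^4 - 16*n^3 - 42*n^2 - 15*n - 10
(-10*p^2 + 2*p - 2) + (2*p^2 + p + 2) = -8*p^2 + 3*p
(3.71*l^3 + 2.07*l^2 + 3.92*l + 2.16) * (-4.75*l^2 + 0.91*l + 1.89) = -17.6225*l^5 - 6.4564*l^4 - 9.7244*l^3 - 2.7805*l^2 + 9.3744*l + 4.0824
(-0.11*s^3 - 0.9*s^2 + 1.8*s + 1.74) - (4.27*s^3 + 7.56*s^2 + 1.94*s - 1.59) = -4.38*s^3 - 8.46*s^2 - 0.14*s + 3.33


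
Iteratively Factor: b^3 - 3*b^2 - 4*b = (b - 4)*(b^2 + b) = (b - 4)*(b + 1)*(b)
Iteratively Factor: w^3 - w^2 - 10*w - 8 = (w - 4)*(w^2 + 3*w + 2) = (w - 4)*(w + 1)*(w + 2)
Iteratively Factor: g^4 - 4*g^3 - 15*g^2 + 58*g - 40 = (g - 1)*(g^3 - 3*g^2 - 18*g + 40) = (g - 5)*(g - 1)*(g^2 + 2*g - 8) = (g - 5)*(g - 1)*(g + 4)*(g - 2)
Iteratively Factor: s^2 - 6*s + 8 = (s - 4)*(s - 2)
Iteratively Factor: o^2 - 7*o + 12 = (o - 4)*(o - 3)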